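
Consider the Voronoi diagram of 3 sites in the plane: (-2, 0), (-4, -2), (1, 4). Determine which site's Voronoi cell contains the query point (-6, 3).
Nearest site = (-2, 0)

The Voronoi cell of site s contains exactly those query points closer to s than to any other site. Compute squared distances from q = (-6, 3) to each site:
  (-2 − -6)² + (0 − 3)² = 25
  (-4 − -6)² + (-2 − 3)² = 29
  (1 − -6)² + (4 − 3)² = 50
Minimum is attained by (-2, 0), so q lies in its Voronoi cell.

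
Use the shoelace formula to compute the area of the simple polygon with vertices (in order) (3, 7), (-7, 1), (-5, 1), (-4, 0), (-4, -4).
Area = 27

Shoelace formula: Area = (1/2) |Σ_i (x_i · y_{i+1} − x_{i+1} · y_i)| (indices mod n). Compute each cross term:
  (3)(1) − (-7)(7) = 52
  (-7)(1) − (-5)(1) = -2
  (-5)(0) − (-4)(1) = 4
  (-4)(-4) − (-4)(0) = 16
  (-4)(7) − (3)(-4) = -16
Sum = 54, so (signed) Area = 54/2 = 27, |Area| = 27.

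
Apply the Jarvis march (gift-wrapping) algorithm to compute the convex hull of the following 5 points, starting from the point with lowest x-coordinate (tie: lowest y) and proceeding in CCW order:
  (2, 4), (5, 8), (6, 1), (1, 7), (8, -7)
Hull (CCW) = [(1, 7), (2, 4), (8, -7), (5, 8)]

Jarvis march: at each step, from the current hull vertex p, select the next vertex q as the point such that every other point lies strictly to the left of (or on) the directed line p → q. (Equivalently: for every other point r, the cross product (q − p) × (r − p) ≥ 0.)
Starting point (lowest x, tie lowest y): (1, 7). Wrap until returning to start. Resulting hull: (1, 7), (2, 4), (8, -7), (5, 8).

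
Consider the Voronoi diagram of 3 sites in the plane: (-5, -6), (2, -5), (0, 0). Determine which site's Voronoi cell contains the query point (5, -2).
Nearest site = (2, -5)

The Voronoi cell of site s contains exactly those query points closer to s than to any other site. Compute squared distances from q = (5, -2) to each site:
  (2 − 5)² + (-5 − -2)² = 18
  (0 − 5)² + (0 − -2)² = 29
  (-5 − 5)² + (-6 − -2)² = 116
Minimum is attained by (2, -5), so q lies in its Voronoi cell.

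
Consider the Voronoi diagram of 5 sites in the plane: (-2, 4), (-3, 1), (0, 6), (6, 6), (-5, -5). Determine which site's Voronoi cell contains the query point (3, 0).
Nearest site = (-3, 1)

The Voronoi cell of site s contains exactly those query points closer to s than to any other site. Compute squared distances from q = (3, 0) to each site:
  (-3 − 3)² + (1 − 0)² = 37
  (-2 − 3)² + (4 − 0)² = 41
  (0 − 3)² + (6 − 0)² = 45
  (6 − 3)² + (6 − 0)² = 45
  (-5 − 3)² + (-5 − 0)² = 89
Minimum is attained by (-3, 1), so q lies in its Voronoi cell.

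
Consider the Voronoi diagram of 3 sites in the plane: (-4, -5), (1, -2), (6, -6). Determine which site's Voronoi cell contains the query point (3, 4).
Nearest site = (1, -2)

The Voronoi cell of site s contains exactly those query points closer to s than to any other site. Compute squared distances from q = (3, 4) to each site:
  (1 − 3)² + (-2 − 4)² = 40
  (6 − 3)² + (-6 − 4)² = 109
  (-4 − 3)² + (-5 − 4)² = 130
Minimum is attained by (1, -2), so q lies in its Voronoi cell.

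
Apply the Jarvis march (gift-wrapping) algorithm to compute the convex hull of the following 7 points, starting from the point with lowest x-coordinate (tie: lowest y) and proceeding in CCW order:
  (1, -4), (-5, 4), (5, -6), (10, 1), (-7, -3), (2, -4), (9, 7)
Hull (CCW) = [(-7, -3), (5, -6), (10, 1), (9, 7), (-5, 4)]

Jarvis march: at each step, from the current hull vertex p, select the next vertex q as the point such that every other point lies strictly to the left of (or on) the directed line p → q. (Equivalently: for every other point r, the cross product (q − p) × (r − p) ≥ 0.)
Starting point (lowest x, tie lowest y): (-7, -3). Wrap until returning to start. Resulting hull: (-7, -3), (5, -6), (10, 1), (9, 7), (-5, 4).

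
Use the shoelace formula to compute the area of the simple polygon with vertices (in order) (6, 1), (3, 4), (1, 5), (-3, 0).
Area = 22

Shoelace formula: Area = (1/2) |Σ_i (x_i · y_{i+1} − x_{i+1} · y_i)| (indices mod n). Compute each cross term:
  (6)(4) − (3)(1) = 21
  (3)(5) − (1)(4) = 11
  (1)(0) − (-3)(5) = 15
  (-3)(1) − (6)(0) = -3
Sum = 44, so (signed) Area = 44/2 = 22, |Area| = 22.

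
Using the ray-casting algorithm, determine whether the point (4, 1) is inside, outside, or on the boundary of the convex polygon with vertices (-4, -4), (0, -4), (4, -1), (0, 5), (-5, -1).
The point (4, 1) lies strictly outside the polygon

Cast a horizontal ray to the right from the query point and count how many polygon edges it crosses (each edge strictly once or zero times, handled with the usual half-open convention). 
Parity of crossings → even ⇒ outside.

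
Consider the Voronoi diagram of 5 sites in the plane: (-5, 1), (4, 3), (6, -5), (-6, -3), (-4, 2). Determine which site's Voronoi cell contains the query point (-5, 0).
Nearest site = (-5, 1)

The Voronoi cell of site s contains exactly those query points closer to s than to any other site. Compute squared distances from q = (-5, 0) to each site:
  (-5 − -5)² + (1 − 0)² = 1
  (-4 − -5)² + (2 − 0)² = 5
  (-6 − -5)² + (-3 − 0)² = 10
  (4 − -5)² + (3 − 0)² = 90
  (6 − -5)² + (-5 − 0)² = 146
Minimum is attained by (-5, 1), so q lies in its Voronoi cell.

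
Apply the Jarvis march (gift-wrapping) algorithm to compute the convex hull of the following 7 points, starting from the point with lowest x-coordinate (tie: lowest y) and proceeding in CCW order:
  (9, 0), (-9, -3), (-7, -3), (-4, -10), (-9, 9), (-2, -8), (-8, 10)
Hull (CCW) = [(-9, -3), (-4, -10), (9, 0), (-8, 10), (-9, 9)]

Jarvis march: at each step, from the current hull vertex p, select the next vertex q as the point such that every other point lies strictly to the left of (or on) the directed line p → q. (Equivalently: for every other point r, the cross product (q − p) × (r − p) ≥ 0.)
Starting point (lowest x, tie lowest y): (-9, -3). Wrap until returning to start. Resulting hull: (-9, -3), (-4, -10), (9, 0), (-8, 10), (-9, 9).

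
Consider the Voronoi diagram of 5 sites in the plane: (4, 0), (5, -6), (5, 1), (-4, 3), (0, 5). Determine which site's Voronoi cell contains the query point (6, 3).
Nearest site = (5, 1)

The Voronoi cell of site s contains exactly those query points closer to s than to any other site. Compute squared distances from q = (6, 3) to each site:
  (5 − 6)² + (1 − 3)² = 5
  (4 − 6)² + (0 − 3)² = 13
  (0 − 6)² + (5 − 3)² = 40
  (5 − 6)² + (-6 − 3)² = 82
  (-4 − 6)² + (3 − 3)² = 100
Minimum is attained by (5, 1), so q lies in its Voronoi cell.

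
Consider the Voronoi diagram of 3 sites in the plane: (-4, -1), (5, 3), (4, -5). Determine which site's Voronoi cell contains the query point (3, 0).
Nearest site = (5, 3)

The Voronoi cell of site s contains exactly those query points closer to s than to any other site. Compute squared distances from q = (3, 0) to each site:
  (5 − 3)² + (3 − 0)² = 13
  (4 − 3)² + (-5 − 0)² = 26
  (-4 − 3)² + (-1 − 0)² = 50
Minimum is attained by (5, 3), so q lies in its Voronoi cell.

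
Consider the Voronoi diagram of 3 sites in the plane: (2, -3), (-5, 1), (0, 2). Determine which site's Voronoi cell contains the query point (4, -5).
Nearest site = (2, -3)

The Voronoi cell of site s contains exactly those query points closer to s than to any other site. Compute squared distances from q = (4, -5) to each site:
  (2 − 4)² + (-3 − -5)² = 8
  (0 − 4)² + (2 − -5)² = 65
  (-5 − 4)² + (1 − -5)² = 117
Minimum is attained by (2, -3), so q lies in its Voronoi cell.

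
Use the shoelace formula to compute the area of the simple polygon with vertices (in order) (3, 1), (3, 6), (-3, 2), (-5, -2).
Area = 28

Shoelace formula: Area = (1/2) |Σ_i (x_i · y_{i+1} − x_{i+1} · y_i)| (indices mod n). Compute each cross term:
  (3)(6) − (3)(1) = 15
  (3)(2) − (-3)(6) = 24
  (-3)(-2) − (-5)(2) = 16
  (-5)(1) − (3)(-2) = 1
Sum = 56, so (signed) Area = 56/2 = 28, |Area| = 28.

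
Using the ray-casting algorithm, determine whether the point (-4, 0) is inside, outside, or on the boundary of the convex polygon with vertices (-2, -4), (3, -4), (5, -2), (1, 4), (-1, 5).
The point (-4, 0) lies strictly outside the polygon

Cast a horizontal ray to the right from the query point and count how many polygon edges it crosses (each edge strictly once or zero times, handled with the usual half-open convention). 
Parity of crossings → even ⇒ outside.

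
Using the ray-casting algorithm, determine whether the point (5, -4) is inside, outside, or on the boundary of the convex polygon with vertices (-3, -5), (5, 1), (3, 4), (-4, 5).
The point (5, -4) lies strictly outside the polygon

Cast a horizontal ray to the right from the query point and count how many polygon edges it crosses (each edge strictly once or zero times, handled with the usual half-open convention). 
Parity of crossings → even ⇒ outside.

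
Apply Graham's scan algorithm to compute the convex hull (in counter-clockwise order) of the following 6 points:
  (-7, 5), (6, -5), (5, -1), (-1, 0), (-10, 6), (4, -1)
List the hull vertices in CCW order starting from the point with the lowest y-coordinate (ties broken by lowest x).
Hull (CCW) = [(6, -5), (5, -1), (-7, 5), (-10, 6)]

Graham scan procedure:
  1. Find the pivot p₀ = point with lowest y (tie → lowest x): (6, -5).
  2. Sort the remaining points by polar angle around p₀.
  3. Walk through sorted points, maintaining a stack; pop the top while the last three entries make a non-left turn (cross product ≤ 0).
  4. Final stack is the convex hull in CCW order: (6, -5), (5, -1), (-7, 5), (-10, 6).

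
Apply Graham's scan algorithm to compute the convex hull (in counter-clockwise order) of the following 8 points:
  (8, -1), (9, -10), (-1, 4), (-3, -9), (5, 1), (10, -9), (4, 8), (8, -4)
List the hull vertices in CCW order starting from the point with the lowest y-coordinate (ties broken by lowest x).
Hull (CCW) = [(9, -10), (10, -9), (8, -1), (4, 8), (-1, 4), (-3, -9)]

Graham scan procedure:
  1. Find the pivot p₀ = point with lowest y (tie → lowest x): (9, -10).
  2. Sort the remaining points by polar angle around p₀.
  3. Walk through sorted points, maintaining a stack; pop the top while the last three entries make a non-left turn (cross product ≤ 0).
  4. Final stack is the convex hull in CCW order: (9, -10), (10, -9), (8, -1), (4, 8), (-1, 4), (-3, -9).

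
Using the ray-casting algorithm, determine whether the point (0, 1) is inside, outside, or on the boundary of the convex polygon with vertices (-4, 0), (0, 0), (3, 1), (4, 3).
The point (0, 1) lies strictly inside the polygon

Cast a horizontal ray to the right from the query point and count how many polygon edges it crosses (each edge strictly once or zero times, handled with the usual half-open convention). 
Parity of crossings → odd ⇒ inside.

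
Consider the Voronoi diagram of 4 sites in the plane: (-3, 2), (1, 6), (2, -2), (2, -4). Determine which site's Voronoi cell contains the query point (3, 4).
Nearest site = (1, 6)

The Voronoi cell of site s contains exactly those query points closer to s than to any other site. Compute squared distances from q = (3, 4) to each site:
  (1 − 3)² + (6 − 4)² = 8
  (2 − 3)² + (-2 − 4)² = 37
  (-3 − 3)² + (2 − 4)² = 40
  (2 − 3)² + (-4 − 4)² = 65
Minimum is attained by (1, 6), so q lies in its Voronoi cell.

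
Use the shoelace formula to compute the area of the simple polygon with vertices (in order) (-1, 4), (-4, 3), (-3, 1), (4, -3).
Area = 18

Shoelace formula: Area = (1/2) |Σ_i (x_i · y_{i+1} − x_{i+1} · y_i)| (indices mod n). Compute each cross term:
  (-1)(3) − (-4)(4) = 13
  (-4)(1) − (-3)(3) = 5
  (-3)(-3) − (4)(1) = 5
  (4)(4) − (-1)(-3) = 13
Sum = 36, so (signed) Area = 36/2 = 18, |Area| = 18.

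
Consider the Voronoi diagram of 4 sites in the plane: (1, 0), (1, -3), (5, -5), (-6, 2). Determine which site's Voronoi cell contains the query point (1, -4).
Nearest site = (1, -3)

The Voronoi cell of site s contains exactly those query points closer to s than to any other site. Compute squared distances from q = (1, -4) to each site:
  (1 − 1)² + (-3 − -4)² = 1
  (1 − 1)² + (0 − -4)² = 16
  (5 − 1)² + (-5 − -4)² = 17
  (-6 − 1)² + (2 − -4)² = 85
Minimum is attained by (1, -3), so q lies in its Voronoi cell.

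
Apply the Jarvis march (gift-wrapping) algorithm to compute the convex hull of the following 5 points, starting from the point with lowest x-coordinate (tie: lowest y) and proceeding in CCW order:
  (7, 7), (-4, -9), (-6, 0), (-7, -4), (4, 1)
Hull (CCW) = [(-7, -4), (-4, -9), (4, 1), (7, 7), (-6, 0)]

Jarvis march: at each step, from the current hull vertex p, select the next vertex q as the point such that every other point lies strictly to the left of (or on) the directed line p → q. (Equivalently: for every other point r, the cross product (q − p) × (r − p) ≥ 0.)
Starting point (lowest x, tie lowest y): (-7, -4). Wrap until returning to start. Resulting hull: (-7, -4), (-4, -9), (4, 1), (7, 7), (-6, 0).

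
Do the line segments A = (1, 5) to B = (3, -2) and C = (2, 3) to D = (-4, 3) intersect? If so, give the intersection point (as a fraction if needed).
Yes; intersection at (11/7, 3) (t = 2/7 on AB, s = 1/14 on CD)

Parametrize AB as A + t(B − A) = (1 + 2 t, 5 + -7 t) and CD as C + s(D − C) = (2 + -6 s, 3 + 0 s). Solve the linear system for (t, s). Determinant = 42 ≠ 0, so a unique intersection of the containing lines exists. Solution: t = 2/7, s = 1/14 — both in [0, 1], so the segments cross. Intersection point: (11/7, 3).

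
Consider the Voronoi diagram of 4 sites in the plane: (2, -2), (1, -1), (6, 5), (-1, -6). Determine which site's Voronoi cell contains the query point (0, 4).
Nearest site = (1, -1)

The Voronoi cell of site s contains exactly those query points closer to s than to any other site. Compute squared distances from q = (0, 4) to each site:
  (1 − 0)² + (-1 − 4)² = 26
  (6 − 0)² + (5 − 4)² = 37
  (2 − 0)² + (-2 − 4)² = 40
  (-1 − 0)² + (-6 − 4)² = 101
Minimum is attained by (1, -1), so q lies in its Voronoi cell.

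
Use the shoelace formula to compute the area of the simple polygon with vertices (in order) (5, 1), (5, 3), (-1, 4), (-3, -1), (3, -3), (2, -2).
Area = 35

Shoelace formula: Area = (1/2) |Σ_i (x_i · y_{i+1} − x_{i+1} · y_i)| (indices mod n). Compute each cross term:
  (5)(3) − (5)(1) = 10
  (5)(4) − (-1)(3) = 23
  (-1)(-1) − (-3)(4) = 13
  (-3)(-3) − (3)(-1) = 12
  (3)(-2) − (2)(-3) = 0
  (2)(1) − (5)(-2) = 12
Sum = 70, so (signed) Area = 70/2 = 35, |Area| = 35.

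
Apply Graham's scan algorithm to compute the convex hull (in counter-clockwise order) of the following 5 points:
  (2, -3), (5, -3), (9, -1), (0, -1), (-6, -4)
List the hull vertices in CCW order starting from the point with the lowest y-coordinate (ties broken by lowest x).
Hull (CCW) = [(-6, -4), (5, -3), (9, -1), (0, -1)]

Graham scan procedure:
  1. Find the pivot p₀ = point with lowest y (tie → lowest x): (-6, -4).
  2. Sort the remaining points by polar angle around p₀.
  3. Walk through sorted points, maintaining a stack; pop the top while the last three entries make a non-left turn (cross product ≤ 0).
  4. Final stack is the convex hull in CCW order: (-6, -4), (5, -3), (9, -1), (0, -1).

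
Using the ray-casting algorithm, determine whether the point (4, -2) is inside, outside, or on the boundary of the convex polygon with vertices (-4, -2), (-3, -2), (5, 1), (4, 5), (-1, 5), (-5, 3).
The point (4, -2) lies strictly outside the polygon

Cast a horizontal ray to the right from the query point and count how many polygon edges it crosses (each edge strictly once or zero times, handled with the usual half-open convention). 
Parity of crossings → even ⇒ outside.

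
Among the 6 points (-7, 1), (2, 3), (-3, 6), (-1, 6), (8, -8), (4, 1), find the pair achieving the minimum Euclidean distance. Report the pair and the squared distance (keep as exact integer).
Pair = ((-3, 6), (-1, 6)); squared distance = 4

Compute all C(6, 2) = 15 pairwise squared distances (x_i − x_j)² + (y_i − y_j)². The minimum is 4, attained by the pair ((-3, 6), (-1, 6)).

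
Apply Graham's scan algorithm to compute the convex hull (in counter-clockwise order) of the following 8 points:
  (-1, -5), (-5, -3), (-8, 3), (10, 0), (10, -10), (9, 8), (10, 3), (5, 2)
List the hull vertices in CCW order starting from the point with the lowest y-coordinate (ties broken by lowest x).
Hull (CCW) = [(10, -10), (10, 3), (9, 8), (-8, 3), (-5, -3), (-1, -5)]

Graham scan procedure:
  1. Find the pivot p₀ = point with lowest y (tie → lowest x): (10, -10).
  2. Sort the remaining points by polar angle around p₀.
  3. Walk through sorted points, maintaining a stack; pop the top while the last three entries make a non-left turn (cross product ≤ 0).
  4. Final stack is the convex hull in CCW order: (10, -10), (10, 3), (9, 8), (-8, 3), (-5, -3), (-1, -5).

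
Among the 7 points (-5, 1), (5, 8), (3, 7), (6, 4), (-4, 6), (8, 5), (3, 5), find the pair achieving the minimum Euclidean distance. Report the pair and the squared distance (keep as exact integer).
Pair = ((3, 7), (3, 5)); squared distance = 4

Compute all C(7, 2) = 21 pairwise squared distances (x_i − x_j)² + (y_i − y_j)². The minimum is 4, attained by the pair ((3, 7), (3, 5)).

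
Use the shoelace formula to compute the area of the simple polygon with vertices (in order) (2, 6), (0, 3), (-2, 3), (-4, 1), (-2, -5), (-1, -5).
Area = 53/2

Shoelace formula: Area = (1/2) |Σ_i (x_i · y_{i+1} − x_{i+1} · y_i)| (indices mod n). Compute each cross term:
  (2)(3) − (0)(6) = 6
  (0)(3) − (-2)(3) = 6
  (-2)(1) − (-4)(3) = 10
  (-4)(-5) − (-2)(1) = 22
  (-2)(-5) − (-1)(-5) = 5
  (-1)(6) − (2)(-5) = 4
Sum = 53, so (signed) Area = 53/2 = 53/2, |Area| = 53/2.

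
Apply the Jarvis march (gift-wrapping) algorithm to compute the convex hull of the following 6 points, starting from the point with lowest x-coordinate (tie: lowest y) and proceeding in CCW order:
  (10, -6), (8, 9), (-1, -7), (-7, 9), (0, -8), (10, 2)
Hull (CCW) = [(-7, 9), (-1, -7), (0, -8), (10, -6), (10, 2), (8, 9)]

Jarvis march: at each step, from the current hull vertex p, select the next vertex q as the point such that every other point lies strictly to the left of (or on) the directed line p → q. (Equivalently: for every other point r, the cross product (q − p) × (r − p) ≥ 0.)
Starting point (lowest x, tie lowest y): (-7, 9). Wrap until returning to start. Resulting hull: (-7, 9), (-1, -7), (0, -8), (10, -6), (10, 2), (8, 9).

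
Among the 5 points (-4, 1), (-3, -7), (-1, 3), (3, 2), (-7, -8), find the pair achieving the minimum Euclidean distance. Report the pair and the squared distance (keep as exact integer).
Pair = ((-4, 1), (-1, 3)); squared distance = 13

Compute all C(5, 2) = 10 pairwise squared distances (x_i − x_j)² + (y_i − y_j)². The minimum is 13, attained by the pair ((-4, 1), (-1, 3)).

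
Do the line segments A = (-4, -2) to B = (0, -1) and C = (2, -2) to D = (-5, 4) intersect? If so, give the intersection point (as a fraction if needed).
No (intersection of containing lines falls outside at least one segment)

Parametrize and solve: t = 36/31, s = 6/31. At least one of these is outside [0, 1], so the segments do not intersect.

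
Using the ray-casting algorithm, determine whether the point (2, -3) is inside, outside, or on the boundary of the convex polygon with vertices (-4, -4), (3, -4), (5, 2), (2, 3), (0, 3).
The point (2, -3) lies strictly inside the polygon

Cast a horizontal ray to the right from the query point and count how many polygon edges it crosses (each edge strictly once or zero times, handled with the usual half-open convention). 
Parity of crossings → odd ⇒ inside.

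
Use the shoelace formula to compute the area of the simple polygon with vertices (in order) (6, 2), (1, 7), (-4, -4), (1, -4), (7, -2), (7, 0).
Area = 69

Shoelace formula: Area = (1/2) |Σ_i (x_i · y_{i+1} − x_{i+1} · y_i)| (indices mod n). Compute each cross term:
  (6)(7) − (1)(2) = 40
  (1)(-4) − (-4)(7) = 24
  (-4)(-4) − (1)(-4) = 20
  (1)(-2) − (7)(-4) = 26
  (7)(0) − (7)(-2) = 14
  (7)(2) − (6)(0) = 14
Sum = 138, so (signed) Area = 138/2 = 69, |Area| = 69.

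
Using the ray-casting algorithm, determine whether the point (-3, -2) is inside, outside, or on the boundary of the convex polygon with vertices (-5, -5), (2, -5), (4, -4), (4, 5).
The point (-3, -2) lies strictly outside the polygon

Cast a horizontal ray to the right from the query point and count how many polygon edges it crosses (each edge strictly once or zero times, handled with the usual half-open convention). 
Parity of crossings → even ⇒ outside.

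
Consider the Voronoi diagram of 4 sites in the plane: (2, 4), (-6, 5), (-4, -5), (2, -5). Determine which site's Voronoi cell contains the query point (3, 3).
Nearest site = (2, 4)

The Voronoi cell of site s contains exactly those query points closer to s than to any other site. Compute squared distances from q = (3, 3) to each site:
  (2 − 3)² + (4 − 3)² = 2
  (2 − 3)² + (-5 − 3)² = 65
  (-6 − 3)² + (5 − 3)² = 85
  (-4 − 3)² + (-5 − 3)² = 113
Minimum is attained by (2, 4), so q lies in its Voronoi cell.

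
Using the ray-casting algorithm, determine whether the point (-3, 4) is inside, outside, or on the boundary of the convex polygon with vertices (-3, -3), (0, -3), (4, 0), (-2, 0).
The point (-3, 4) lies strictly outside the polygon

Cast a horizontal ray to the right from the query point and count how many polygon edges it crosses (each edge strictly once or zero times, handled with the usual half-open convention). 
Parity of crossings → even ⇒ outside.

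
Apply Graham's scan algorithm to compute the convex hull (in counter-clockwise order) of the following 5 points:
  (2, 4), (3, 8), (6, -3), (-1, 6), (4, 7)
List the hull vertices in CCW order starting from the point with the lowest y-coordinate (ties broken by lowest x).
Hull (CCW) = [(6, -3), (4, 7), (3, 8), (-1, 6)]

Graham scan procedure:
  1. Find the pivot p₀ = point with lowest y (tie → lowest x): (6, -3).
  2. Sort the remaining points by polar angle around p₀.
  3. Walk through sorted points, maintaining a stack; pop the top while the last three entries make a non-left turn (cross product ≤ 0).
  4. Final stack is the convex hull in CCW order: (6, -3), (4, 7), (3, 8), (-1, 6).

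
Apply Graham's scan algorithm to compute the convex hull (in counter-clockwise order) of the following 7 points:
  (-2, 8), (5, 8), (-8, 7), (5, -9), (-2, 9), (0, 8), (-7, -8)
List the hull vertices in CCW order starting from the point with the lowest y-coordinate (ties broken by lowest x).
Hull (CCW) = [(5, -9), (5, 8), (-2, 9), (-8, 7), (-7, -8)]

Graham scan procedure:
  1. Find the pivot p₀ = point with lowest y (tie → lowest x): (5, -9).
  2. Sort the remaining points by polar angle around p₀.
  3. Walk through sorted points, maintaining a stack; pop the top while the last three entries make a non-left turn (cross product ≤ 0).
  4. Final stack is the convex hull in CCW order: (5, -9), (5, 8), (-2, 9), (-8, 7), (-7, -8).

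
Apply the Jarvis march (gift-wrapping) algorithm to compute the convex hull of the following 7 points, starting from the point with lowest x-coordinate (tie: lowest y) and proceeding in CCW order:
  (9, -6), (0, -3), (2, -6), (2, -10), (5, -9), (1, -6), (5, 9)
Hull (CCW) = [(0, -3), (2, -10), (5, -9), (9, -6), (5, 9)]

Jarvis march: at each step, from the current hull vertex p, select the next vertex q as the point such that every other point lies strictly to the left of (or on) the directed line p → q. (Equivalently: for every other point r, the cross product (q − p) × (r − p) ≥ 0.)
Starting point (lowest x, tie lowest y): (0, -3). Wrap until returning to start. Resulting hull: (0, -3), (2, -10), (5, -9), (9, -6), (5, 9).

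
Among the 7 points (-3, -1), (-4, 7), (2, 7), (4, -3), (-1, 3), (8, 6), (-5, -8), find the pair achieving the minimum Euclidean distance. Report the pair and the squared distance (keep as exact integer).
Pair = ((-3, -1), (-1, 3)); squared distance = 20

Compute all C(7, 2) = 21 pairwise squared distances (x_i − x_j)² + (y_i − y_j)². The minimum is 20, attained by the pair ((-3, -1), (-1, 3)).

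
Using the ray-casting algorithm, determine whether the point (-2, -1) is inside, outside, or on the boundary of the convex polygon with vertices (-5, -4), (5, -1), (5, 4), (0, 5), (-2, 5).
The point (-2, -1) lies strictly inside the polygon

Cast a horizontal ray to the right from the query point and count how many polygon edges it crosses (each edge strictly once or zero times, handled with the usual half-open convention). 
Parity of crossings → odd ⇒ inside.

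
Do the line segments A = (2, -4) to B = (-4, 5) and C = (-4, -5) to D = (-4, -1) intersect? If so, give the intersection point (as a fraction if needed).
No (intersection of containing lines falls outside at least one segment)

Parametrize and solve: t = 1, s = 5/2. At least one of these is outside [0, 1], so the segments do not intersect.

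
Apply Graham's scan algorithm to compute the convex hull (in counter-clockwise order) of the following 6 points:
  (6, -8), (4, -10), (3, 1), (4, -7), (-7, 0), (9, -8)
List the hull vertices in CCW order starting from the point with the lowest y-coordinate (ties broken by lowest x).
Hull (CCW) = [(4, -10), (9, -8), (3, 1), (-7, 0)]

Graham scan procedure:
  1. Find the pivot p₀ = point with lowest y (tie → lowest x): (4, -10).
  2. Sort the remaining points by polar angle around p₀.
  3. Walk through sorted points, maintaining a stack; pop the top while the last three entries make a non-left turn (cross product ≤ 0).
  4. Final stack is the convex hull in CCW order: (4, -10), (9, -8), (3, 1), (-7, 0).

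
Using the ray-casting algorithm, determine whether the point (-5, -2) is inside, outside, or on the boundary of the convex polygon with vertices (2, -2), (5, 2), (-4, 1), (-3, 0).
The point (-5, -2) lies strictly outside the polygon

Cast a horizontal ray to the right from the query point and count how many polygon edges it crosses (each edge strictly once or zero times, handled with the usual half-open convention). 
Parity of crossings → even ⇒ outside.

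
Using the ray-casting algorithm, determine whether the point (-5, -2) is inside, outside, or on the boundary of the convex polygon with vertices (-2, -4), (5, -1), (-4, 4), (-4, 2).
The point (-5, -2) lies strictly outside the polygon

Cast a horizontal ray to the right from the query point and count how many polygon edges it crosses (each edge strictly once or zero times, handled with the usual half-open convention). 
Parity of crossings → even ⇒ outside.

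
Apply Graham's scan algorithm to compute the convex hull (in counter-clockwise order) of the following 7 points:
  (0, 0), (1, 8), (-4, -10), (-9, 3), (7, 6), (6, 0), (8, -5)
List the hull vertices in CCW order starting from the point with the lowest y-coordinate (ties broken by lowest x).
Hull (CCW) = [(-4, -10), (8, -5), (7, 6), (1, 8), (-9, 3)]

Graham scan procedure:
  1. Find the pivot p₀ = point with lowest y (tie → lowest x): (-4, -10).
  2. Sort the remaining points by polar angle around p₀.
  3. Walk through sorted points, maintaining a stack; pop the top while the last three entries make a non-left turn (cross product ≤ 0).
  4. Final stack is the convex hull in CCW order: (-4, -10), (8, -5), (7, 6), (1, 8), (-9, 3).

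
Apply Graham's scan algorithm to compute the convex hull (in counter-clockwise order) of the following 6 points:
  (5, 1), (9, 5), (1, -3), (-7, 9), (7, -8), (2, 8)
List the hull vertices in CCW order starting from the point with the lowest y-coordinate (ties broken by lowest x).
Hull (CCW) = [(7, -8), (9, 5), (2, 8), (-7, 9), (1, -3)]

Graham scan procedure:
  1. Find the pivot p₀ = point with lowest y (tie → lowest x): (7, -8).
  2. Sort the remaining points by polar angle around p₀.
  3. Walk through sorted points, maintaining a stack; pop the top while the last three entries make a non-left turn (cross product ≤ 0).
  4. Final stack is the convex hull in CCW order: (7, -8), (9, 5), (2, 8), (-7, 9), (1, -3).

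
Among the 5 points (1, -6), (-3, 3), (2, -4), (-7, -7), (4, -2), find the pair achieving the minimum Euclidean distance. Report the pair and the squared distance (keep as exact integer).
Pair = ((1, -6), (2, -4)); squared distance = 5

Compute all C(5, 2) = 10 pairwise squared distances (x_i − x_j)² + (y_i − y_j)². The minimum is 5, attained by the pair ((1, -6), (2, -4)).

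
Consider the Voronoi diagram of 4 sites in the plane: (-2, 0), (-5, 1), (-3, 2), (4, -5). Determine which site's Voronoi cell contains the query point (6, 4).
Nearest site = (-2, 0)

The Voronoi cell of site s contains exactly those query points closer to s than to any other site. Compute squared distances from q = (6, 4) to each site:
  (-2 − 6)² + (0 − 4)² = 80
  (-3 − 6)² + (2 − 4)² = 85
  (4 − 6)² + (-5 − 4)² = 85
  (-5 − 6)² + (1 − 4)² = 130
Minimum is attained by (-2, 0), so q lies in its Voronoi cell.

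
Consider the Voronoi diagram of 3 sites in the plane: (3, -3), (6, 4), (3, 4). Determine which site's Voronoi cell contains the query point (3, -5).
Nearest site = (3, -3)

The Voronoi cell of site s contains exactly those query points closer to s than to any other site. Compute squared distances from q = (3, -5) to each site:
  (3 − 3)² + (-3 − -5)² = 4
  (3 − 3)² + (4 − -5)² = 81
  (6 − 3)² + (4 − -5)² = 90
Minimum is attained by (3, -3), so q lies in its Voronoi cell.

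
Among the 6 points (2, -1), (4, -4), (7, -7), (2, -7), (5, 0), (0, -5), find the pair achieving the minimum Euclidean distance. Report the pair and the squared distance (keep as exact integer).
Pair = ((2, -7), (0, -5)); squared distance = 8

Compute all C(6, 2) = 15 pairwise squared distances (x_i − x_j)² + (y_i − y_j)². The minimum is 8, attained by the pair ((2, -7), (0, -5)).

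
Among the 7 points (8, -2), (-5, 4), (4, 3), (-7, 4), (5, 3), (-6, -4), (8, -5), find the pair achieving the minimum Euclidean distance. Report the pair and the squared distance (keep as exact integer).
Pair = ((4, 3), (5, 3)); squared distance = 1

Compute all C(7, 2) = 21 pairwise squared distances (x_i − x_j)² + (y_i − y_j)². The minimum is 1, attained by the pair ((4, 3), (5, 3)).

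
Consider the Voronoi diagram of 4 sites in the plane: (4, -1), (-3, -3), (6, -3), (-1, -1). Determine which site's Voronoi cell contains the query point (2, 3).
Nearest site = (4, -1)

The Voronoi cell of site s contains exactly those query points closer to s than to any other site. Compute squared distances from q = (2, 3) to each site:
  (4 − 2)² + (-1 − 3)² = 20
  (-1 − 2)² + (-1 − 3)² = 25
  (6 − 2)² + (-3 − 3)² = 52
  (-3 − 2)² + (-3 − 3)² = 61
Minimum is attained by (4, -1), so q lies in its Voronoi cell.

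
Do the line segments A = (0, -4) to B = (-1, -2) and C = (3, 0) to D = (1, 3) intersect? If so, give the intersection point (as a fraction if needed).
No (intersection of containing lines falls outside at least one segment)

Parametrize and solve: t = 17, s = 10. At least one of these is outside [0, 1], so the segments do not intersect.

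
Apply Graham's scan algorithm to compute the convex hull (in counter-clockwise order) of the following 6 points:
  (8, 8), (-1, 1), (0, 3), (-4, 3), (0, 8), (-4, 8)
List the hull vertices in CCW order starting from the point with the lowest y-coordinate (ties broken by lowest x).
Hull (CCW) = [(-1, 1), (8, 8), (-4, 8), (-4, 3)]

Graham scan procedure:
  1. Find the pivot p₀ = point with lowest y (tie → lowest x): (-1, 1).
  2. Sort the remaining points by polar angle around p₀.
  3. Walk through sorted points, maintaining a stack; pop the top while the last three entries make a non-left turn (cross product ≤ 0).
  4. Final stack is the convex hull in CCW order: (-1, 1), (8, 8), (-4, 8), (-4, 3).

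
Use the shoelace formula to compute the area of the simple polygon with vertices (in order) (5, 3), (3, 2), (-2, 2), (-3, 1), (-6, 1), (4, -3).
Area = 59/2

Shoelace formula: Area = (1/2) |Σ_i (x_i · y_{i+1} − x_{i+1} · y_i)| (indices mod n). Compute each cross term:
  (5)(2) − (3)(3) = 1
  (3)(2) − (-2)(2) = 10
  (-2)(1) − (-3)(2) = 4
  (-3)(1) − (-6)(1) = 3
  (-6)(-3) − (4)(1) = 14
  (4)(3) − (5)(-3) = 27
Sum = 59, so (signed) Area = 59/2 = 59/2, |Area| = 59/2.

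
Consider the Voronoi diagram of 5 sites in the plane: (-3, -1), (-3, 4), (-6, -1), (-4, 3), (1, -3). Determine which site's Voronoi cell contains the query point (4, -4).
Nearest site = (1, -3)

The Voronoi cell of site s contains exactly those query points closer to s than to any other site. Compute squared distances from q = (4, -4) to each site:
  (1 − 4)² + (-3 − -4)² = 10
  (-3 − 4)² + (-1 − -4)² = 58
  (-6 − 4)² + (-1 − -4)² = 109
  (-4 − 4)² + (3 − -4)² = 113
  (-3 − 4)² + (4 − -4)² = 113
Minimum is attained by (1, -3), so q lies in its Voronoi cell.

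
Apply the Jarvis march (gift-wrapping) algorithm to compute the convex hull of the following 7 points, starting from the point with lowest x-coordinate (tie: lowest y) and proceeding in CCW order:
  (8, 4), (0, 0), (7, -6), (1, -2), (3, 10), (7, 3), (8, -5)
Hull (CCW) = [(0, 0), (1, -2), (7, -6), (8, -5), (8, 4), (3, 10)]

Jarvis march: at each step, from the current hull vertex p, select the next vertex q as the point such that every other point lies strictly to the left of (or on) the directed line p → q. (Equivalently: for every other point r, the cross product (q − p) × (r − p) ≥ 0.)
Starting point (lowest x, tie lowest y): (0, 0). Wrap until returning to start. Resulting hull: (0, 0), (1, -2), (7, -6), (8, -5), (8, 4), (3, 10).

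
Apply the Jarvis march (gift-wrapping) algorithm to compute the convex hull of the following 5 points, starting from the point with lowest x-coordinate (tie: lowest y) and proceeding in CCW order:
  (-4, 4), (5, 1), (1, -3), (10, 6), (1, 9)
Hull (CCW) = [(-4, 4), (1, -3), (10, 6), (1, 9)]

Jarvis march: at each step, from the current hull vertex p, select the next vertex q as the point such that every other point lies strictly to the left of (or on) the directed line p → q. (Equivalently: for every other point r, the cross product (q − p) × (r − p) ≥ 0.)
Starting point (lowest x, tie lowest y): (-4, 4). Wrap until returning to start. Resulting hull: (-4, 4), (1, -3), (10, 6), (1, 9).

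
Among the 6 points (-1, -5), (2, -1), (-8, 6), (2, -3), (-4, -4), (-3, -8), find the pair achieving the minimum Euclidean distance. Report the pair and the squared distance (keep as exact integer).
Pair = ((2, -1), (2, -3)); squared distance = 4

Compute all C(6, 2) = 15 pairwise squared distances (x_i − x_j)² + (y_i − y_j)². The minimum is 4, attained by the pair ((2, -1), (2, -3)).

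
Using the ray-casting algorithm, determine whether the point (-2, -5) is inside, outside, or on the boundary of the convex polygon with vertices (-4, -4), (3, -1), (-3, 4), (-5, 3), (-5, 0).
The point (-2, -5) lies strictly outside the polygon

Cast a horizontal ray to the right from the query point and count how many polygon edges it crosses (each edge strictly once or zero times, handled with the usual half-open convention). 
Parity of crossings → even ⇒ outside.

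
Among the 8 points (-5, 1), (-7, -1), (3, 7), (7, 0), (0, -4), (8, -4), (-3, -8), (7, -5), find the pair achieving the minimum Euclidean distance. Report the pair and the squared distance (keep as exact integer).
Pair = ((8, -4), (7, -5)); squared distance = 2

Compute all C(8, 2) = 28 pairwise squared distances (x_i − x_j)² + (y_i − y_j)². The minimum is 2, attained by the pair ((8, -4), (7, -5)).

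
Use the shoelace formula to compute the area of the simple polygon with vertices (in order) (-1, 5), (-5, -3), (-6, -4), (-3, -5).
Area = 14

Shoelace formula: Area = (1/2) |Σ_i (x_i · y_{i+1} − x_{i+1} · y_i)| (indices mod n). Compute each cross term:
  (-1)(-3) − (-5)(5) = 28
  (-5)(-4) − (-6)(-3) = 2
  (-6)(-5) − (-3)(-4) = 18
  (-3)(5) − (-1)(-5) = -20
Sum = 28, so (signed) Area = 28/2 = 14, |Area| = 14.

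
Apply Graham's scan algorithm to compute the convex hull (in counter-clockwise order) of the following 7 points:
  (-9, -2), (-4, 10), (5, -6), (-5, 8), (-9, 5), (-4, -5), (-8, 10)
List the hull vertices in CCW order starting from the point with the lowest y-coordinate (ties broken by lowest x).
Hull (CCW) = [(5, -6), (-4, 10), (-8, 10), (-9, 5), (-9, -2), (-4, -5)]

Graham scan procedure:
  1. Find the pivot p₀ = point with lowest y (tie → lowest x): (5, -6).
  2. Sort the remaining points by polar angle around p₀.
  3. Walk through sorted points, maintaining a stack; pop the top while the last three entries make a non-left turn (cross product ≤ 0).
  4. Final stack is the convex hull in CCW order: (5, -6), (-4, 10), (-8, 10), (-9, 5), (-9, -2), (-4, -5).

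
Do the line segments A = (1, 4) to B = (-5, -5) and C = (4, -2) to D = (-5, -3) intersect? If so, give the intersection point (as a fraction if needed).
Yes; intersection at (-89/25, -71/25) (t = 19/25 on AB, s = 21/25 on CD)

Parametrize AB as A + t(B − A) = (1 + -6 t, 4 + -9 t) and CD as C + s(D − C) = (4 + -9 s, -2 + -1 s). Solve the linear system for (t, s). Determinant = 75 ≠ 0, so a unique intersection of the containing lines exists. Solution: t = 19/25, s = 21/25 — both in [0, 1], so the segments cross. Intersection point: (-89/25, -71/25).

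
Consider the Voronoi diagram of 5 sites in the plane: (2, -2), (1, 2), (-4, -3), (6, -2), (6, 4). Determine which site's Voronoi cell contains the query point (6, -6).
Nearest site = (6, -2)

The Voronoi cell of site s contains exactly those query points closer to s than to any other site. Compute squared distances from q = (6, -6) to each site:
  (6 − 6)² + (-2 − -6)² = 16
  (2 − 6)² + (-2 − -6)² = 32
  (1 − 6)² + (2 − -6)² = 89
  (6 − 6)² + (4 − -6)² = 100
  (-4 − 6)² + (-3 − -6)² = 109
Minimum is attained by (6, -2), so q lies in its Voronoi cell.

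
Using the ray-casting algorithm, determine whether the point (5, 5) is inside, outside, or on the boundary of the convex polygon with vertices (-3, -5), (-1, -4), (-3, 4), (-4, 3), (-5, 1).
The point (5, 5) lies strictly outside the polygon

Cast a horizontal ray to the right from the query point and count how many polygon edges it crosses (each edge strictly once or zero times, handled with the usual half-open convention). 
Parity of crossings → even ⇒ outside.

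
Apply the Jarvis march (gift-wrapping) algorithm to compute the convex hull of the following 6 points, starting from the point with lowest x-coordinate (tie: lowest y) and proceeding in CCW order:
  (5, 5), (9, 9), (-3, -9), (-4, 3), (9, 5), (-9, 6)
Hull (CCW) = [(-9, 6), (-3, -9), (9, 5), (9, 9)]

Jarvis march: at each step, from the current hull vertex p, select the next vertex q as the point such that every other point lies strictly to the left of (or on) the directed line p → q. (Equivalently: for every other point r, the cross product (q − p) × (r − p) ≥ 0.)
Starting point (lowest x, tie lowest y): (-9, 6). Wrap until returning to start. Resulting hull: (-9, 6), (-3, -9), (9, 5), (9, 9).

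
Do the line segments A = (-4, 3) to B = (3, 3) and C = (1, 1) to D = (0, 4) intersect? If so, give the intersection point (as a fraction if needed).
Yes; intersection at (1/3, 3) (t = 13/21 on AB, s = 2/3 on CD)

Parametrize AB as A + t(B − A) = (-4 + 7 t, 3 + 0 t) and CD as C + s(D − C) = (1 + -1 s, 1 + 3 s). Solve the linear system for (t, s). Determinant = -21 ≠ 0, so a unique intersection of the containing lines exists. Solution: t = 13/21, s = 2/3 — both in [0, 1], so the segments cross. Intersection point: (1/3, 3).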